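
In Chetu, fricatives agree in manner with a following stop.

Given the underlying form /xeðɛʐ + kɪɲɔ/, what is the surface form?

The rule targets /ʐ/ (voiced retroflex fricative), which sits before the trigger /k/ (stop).
The voiced retroflex stop is [ɖ], so /ʐ/ → [ɖ].

[xeðɛɖkɪɲɔ]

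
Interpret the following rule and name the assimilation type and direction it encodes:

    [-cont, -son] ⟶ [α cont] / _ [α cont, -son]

The rule copies [cont] (continuancy) from the environment onto the target stops; since [±cont] encodes the stop/fricative manner contrast, the assimilating dimension is manner.
The conditioning segment sits to the right of the focus bar, meaning the trigger follows the segment that changes — regressive assimilation.

regressive manner assimilation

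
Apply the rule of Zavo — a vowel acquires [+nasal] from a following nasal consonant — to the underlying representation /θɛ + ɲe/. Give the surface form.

[θɛ̃ɲe]

/ɛ/ sits next to the nasal /ɲ/ and is therefore nasalised to [ɛ̃].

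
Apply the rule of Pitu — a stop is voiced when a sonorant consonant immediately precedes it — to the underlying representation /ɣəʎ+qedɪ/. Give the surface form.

The rule targets /q/ (voiceless uvular stop), which sits after the trigger /ʎ/ (voiced).
Changing only its voicing to voiced gives [ɢ] — the voiced uvular stop.

[ɣəʎɢedɪ]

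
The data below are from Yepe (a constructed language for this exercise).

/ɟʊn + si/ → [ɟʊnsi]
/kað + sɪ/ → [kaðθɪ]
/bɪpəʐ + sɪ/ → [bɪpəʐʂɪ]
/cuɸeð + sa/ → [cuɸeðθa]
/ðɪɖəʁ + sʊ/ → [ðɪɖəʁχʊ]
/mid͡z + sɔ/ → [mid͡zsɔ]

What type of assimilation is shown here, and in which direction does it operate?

progressive place assimilation

Underlying /s/ is realised as [θ] next to /ð/; /ð/ itself does not change.
/s/ is alveolar while /ð/ is dental; the output [θ] is dental, matching the trigger — so the feature that spreads is place.
Manner and voice are unchanged, so the assimilation is partial, not total.
The other alternating forms pattern the same way: /s/ → [ʂ] after /ʐ/ (alveolar → retroflex, matching retroflex); /s/ → [χ] after /ʁ/ (alveolar → uvular, matching uvular) — only place changes, and always toward the preceding segment.
No alternation appears in [ɟʊnsi], [mid͡zsɔ]: there the adjacent consonants already agree in place (/s/ and /n/ are both alveolar; /s/ and /d͡z/ are both alveolar), so these forms are consistent with the same rule.
Since the segment that changes follows the conditioning segment, the assimilation is progressive.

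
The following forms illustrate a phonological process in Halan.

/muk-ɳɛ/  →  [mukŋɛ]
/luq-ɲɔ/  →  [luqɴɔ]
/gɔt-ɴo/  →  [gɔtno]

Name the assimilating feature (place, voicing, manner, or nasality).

Underlying /ɳ/ is realised as [ŋ] next to /k/; /k/ itself does not change.
The change retroflex → velar matches the place of the preceding /k/, identifying this as place assimilation.
The other alternating forms pattern the same way: /ɲ/ → [ɴ] after /q/ (palatal → uvular, matching uvular); /ɴ/ → [n] after /t/ (uvular → alveolar, matching alveolar) — only place changes, and always toward the preceding segment.

place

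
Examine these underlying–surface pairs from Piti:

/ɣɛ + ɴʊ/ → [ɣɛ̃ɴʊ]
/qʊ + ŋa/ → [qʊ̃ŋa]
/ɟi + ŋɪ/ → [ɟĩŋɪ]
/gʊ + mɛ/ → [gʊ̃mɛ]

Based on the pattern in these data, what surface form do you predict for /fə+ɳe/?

The data show regressive nasality assimilation (vowel nasalisation): /ɛ/ → [ɛ̃] before /ɴ/; /ʊ/ → [ʊ̃] before /ŋ/; /i/ → [ĩ] before /ŋ/; /ʊ/ → [ʊ̃] before /m/ — a vowel is nasalised by an immediately following nasal consonant.
/ə/ sits next to the nasal /ɳ/ and is therefore nasalised to [ə̃].

[fə̃ɳe]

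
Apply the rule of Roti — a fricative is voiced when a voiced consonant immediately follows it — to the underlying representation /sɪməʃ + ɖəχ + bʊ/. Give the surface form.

[sɪməʒɖəʁbʊ]

/ʃ/ is a voiceless postalveolar fricative. The following trigger /ɖ/ is voiced, so /ʃ/ must become voiced as well.
Changing only its voicing to voiced gives [ʒ] — the voiced postalveolar fricative.
At the second juncture, /χ/ likewise becomes [ʁ] adjacent to /b/.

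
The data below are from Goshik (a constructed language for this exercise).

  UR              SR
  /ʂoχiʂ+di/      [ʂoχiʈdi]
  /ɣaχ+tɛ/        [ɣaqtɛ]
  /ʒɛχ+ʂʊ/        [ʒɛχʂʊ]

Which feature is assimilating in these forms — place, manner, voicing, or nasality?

manner

Underlying /ʂ/ is realised as [ʈ] next to /d/; /d/ itself does not change.
The change fricative → stop matches the manner of the following /d/, identifying this as manner assimilation.
Checking the remaining alternation: /χ/ → [q] before /t/ (fricative → stop, matching a stop) — only manner changes, and always toward the following segment.
No alternation appears in [ʒɛχʂʊ]: there the adjacent consonants already agree in manner (/χ/ and /ʂ/ are both fricatives), so this form is consistent with the same rule.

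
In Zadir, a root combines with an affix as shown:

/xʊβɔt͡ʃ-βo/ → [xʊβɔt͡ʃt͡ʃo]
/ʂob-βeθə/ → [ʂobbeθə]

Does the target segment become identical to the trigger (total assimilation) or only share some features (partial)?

Underlying /β/ is realised as [t͡ʃ] next to /t͡ʃ/; /t͡ʃ/ itself does not change.
The output [t͡ʃ] is identical to the trigger /t͡ʃ/ — every feature (place, manner, voicing) has been copied — so this is total assimilation.
The other form behaves the same way: /β/ → [b] after /b/ — in each case the output is a copy of the preceding consonant.

total assimilation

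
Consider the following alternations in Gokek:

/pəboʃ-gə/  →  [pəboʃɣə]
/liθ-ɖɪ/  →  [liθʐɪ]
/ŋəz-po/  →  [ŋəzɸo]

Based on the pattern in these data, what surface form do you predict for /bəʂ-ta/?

[bəʂsa]

The data show progressive manner assimilation: /g/ → [ɣ] after /ʃ/; /ɖ/ → [ʐ] after /θ/; /p/ → [ɸ] after /z/. In each pair only manner changes, matching the preceding consonant, while place and voice stay constant.
/t/ is a voiceless alveolar stop. The preceding trigger /ʂ/ is a fricative, so /t/ must become a fricative as well.
A voiceless alveolar fricative is [s], so the surface segment is [s].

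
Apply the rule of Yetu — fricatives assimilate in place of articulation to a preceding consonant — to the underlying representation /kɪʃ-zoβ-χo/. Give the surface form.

The rule targets /z/ (voiced alveolar fricative), which sits after the trigger /ʃ/ (postalveolar).
Changing only its place to postalveolar gives [ʒ] — the voiced postalveolar fricative.
At the second juncture, /χ/ likewise becomes [ɸ] adjacent to /β/.

[kɪʃʒoβɸo]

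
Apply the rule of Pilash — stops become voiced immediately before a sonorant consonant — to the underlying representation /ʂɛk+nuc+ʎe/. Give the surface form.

[ʂɛgnuɟʎe]

/k/ is a voiceless velar stop. The following trigger /n/ is voiced, so /k/ must become voiced as well.
Changing only its voicing to voiced gives [g] — the voiced velar stop.
The same rule applies at the second boundary: /c/ → [ɟ] next to /ʎ/.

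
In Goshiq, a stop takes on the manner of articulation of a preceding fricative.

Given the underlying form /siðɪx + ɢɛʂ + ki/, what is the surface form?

[siðɪxʁɛʂxi]

The rule targets /ɢ/ (voiced uvular stop), which sits after the trigger /x/ (fricative).
Changing only its manner to fricative gives [ʁ] — the voiced uvular fricative.
At the second juncture, /k/ likewise becomes [x] adjacent to /ʂ/.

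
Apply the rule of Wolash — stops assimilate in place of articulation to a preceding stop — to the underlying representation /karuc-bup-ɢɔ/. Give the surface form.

[karucɟupbɔ]

/b/ is a voiced bilabial stop. The preceding trigger /c/ is palatal, so /b/ must become palatal as well.
A voiced palatal stop is [ɟ], so the surface segment is [ɟ].
The same rule applies at the second boundary: /ɢ/ → [b] next to /p/.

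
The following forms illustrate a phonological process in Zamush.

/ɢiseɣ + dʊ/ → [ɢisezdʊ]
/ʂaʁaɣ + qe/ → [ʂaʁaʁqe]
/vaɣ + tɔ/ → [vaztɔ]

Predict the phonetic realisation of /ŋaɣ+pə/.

The data show regressive place assimilation: /ɣ/ → [z] before /d/; /ɣ/ → [ʁ] before /q/; /ɣ/ → [z] before /t/. In each pair only place changes, matching the following consonant, while manner and voice stay constant.
The rule targets /ɣ/ (voiced velar fricative), which sits before the trigger /p/ (bilabial).
The voiced bilabial fricative is [β], so /ɣ/ → [β].

[ŋaβpə]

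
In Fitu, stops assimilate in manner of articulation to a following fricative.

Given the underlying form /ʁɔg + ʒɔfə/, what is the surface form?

/g/ is a voiced velar stop. The following trigger /ʒ/ is a fricative, so /g/ must become a fricative as well.
The voiced velar fricative is [ɣ], so /g/ → [ɣ].

[ʁɔɣʒɔfə]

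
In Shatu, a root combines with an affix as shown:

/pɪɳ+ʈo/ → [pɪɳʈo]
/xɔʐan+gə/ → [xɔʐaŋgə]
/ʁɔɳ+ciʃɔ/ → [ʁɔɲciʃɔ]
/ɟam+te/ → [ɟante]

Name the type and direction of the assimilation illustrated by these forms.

The segment that alternates is /n/, which surfaces as [ŋ] when adjacent to /g/.
The change alveolar → velar matches the place of the following /g/, identifying this as place assimilation.
Manner and voice are unchanged, so the assimilation is partial, not total.
Checking the remaining alternations: /ɳ/ → [ɲ] before /c/ (retroflex → palatal, matching palatal); /m/ → [n] before /t/ (bilabial → alveolar, matching alveolar) — only place changes, and always toward the following segment.
Nothing changes in [pɪɳʈo]: there the adjacent consonants already agree in place (/ɳ/ and /ʈ/ are both retroflex), so this form is consistent with the same rule.
The trigger is the following segment, so the direction is regressive (anticipatory).

regressive place assimilation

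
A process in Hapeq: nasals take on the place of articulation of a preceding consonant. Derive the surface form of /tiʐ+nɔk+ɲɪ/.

[tiʐɳɔkŋɪ]

The rule targets /n/ (voiced alveolar nasal), which sits after the trigger /ʐ/ (retroflex).
Changing only its place to retroflex gives [ɳ] — the voiced retroflex nasal.
The same rule applies at the second boundary: /ɲ/ → [ŋ] next to /k/.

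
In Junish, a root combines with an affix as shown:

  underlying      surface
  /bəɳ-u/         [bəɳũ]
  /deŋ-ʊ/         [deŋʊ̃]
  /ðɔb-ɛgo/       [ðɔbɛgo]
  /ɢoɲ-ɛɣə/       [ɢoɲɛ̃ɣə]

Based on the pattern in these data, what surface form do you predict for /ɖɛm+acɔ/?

The data show progressive nasality assimilation (vowel nasalisation): /u/ → [ũ] after /ɳ/; /ʊ/ → [ʊ̃] after /ŋ/; /ɛ/ → [ɛ̃] after /ɲ/ — a vowel is nasalised by an immediately preceding nasal consonant.
No change occurs in [ðɔbɛgo] because the vowel at the boundary is adjacent to an oral consonant, not a nasal (/ɛ/ next to /b/).
The vowel /a/ is adjacent to the preceding nasal /m/, so it acquires [+nasal] and surfaces as [ã].

[ɖɛmãcɔ]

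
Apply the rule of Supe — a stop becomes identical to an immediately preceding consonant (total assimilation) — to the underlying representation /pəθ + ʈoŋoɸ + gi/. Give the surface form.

[pəθθoŋoɸɸi]

/ʈ/ is the segment targeted by the rule; it sits immediately after /θ/, so it assimilates completely and surfaces as [θ].
At the second juncture, /g/ likewise becomes [ɸ] adjacent to /ɸ/.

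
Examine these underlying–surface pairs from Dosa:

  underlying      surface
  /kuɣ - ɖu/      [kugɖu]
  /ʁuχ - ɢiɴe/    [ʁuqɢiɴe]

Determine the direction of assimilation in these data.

regressive

The segment that alternates is /ɣ/, which surfaces as [g] when adjacent to /ɖ/.
The change fricative → stop matches the manner of the following /ɖ/, identifying this as manner assimilation.
Checking the remaining alternation: /χ/ → [q] before /ɢ/ (fricative → stop, matching a stop) — only manner changes, and always toward the following segment.
The trigger is the following segment, so the direction is regressive (anticipatory).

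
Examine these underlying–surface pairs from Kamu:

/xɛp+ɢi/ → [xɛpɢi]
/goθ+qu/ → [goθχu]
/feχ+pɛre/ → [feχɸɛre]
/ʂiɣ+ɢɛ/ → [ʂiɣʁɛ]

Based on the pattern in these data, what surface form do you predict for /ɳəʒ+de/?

The data show progressive manner assimilation: /q/ → [χ] after /θ/; /p/ → [ɸ] after /χ/; /ɢ/ → [ʁ] after /ɣ/. In each pair only manner changes, matching the preceding consonant, while place and voice stay constant.
No alternation appears in [xɛpɢi]: there the adjacent consonants already agree in manner (/ɢ/ and /p/ are both stops), so this form is consistent with the same rule.
/d/ is a voiced alveolar stop. The preceding trigger /ʒ/ is a fricative, so /d/ must become a fricative as well.
A voiced alveolar fricative is [z], so the surface segment is [z].

[ɳəʒze]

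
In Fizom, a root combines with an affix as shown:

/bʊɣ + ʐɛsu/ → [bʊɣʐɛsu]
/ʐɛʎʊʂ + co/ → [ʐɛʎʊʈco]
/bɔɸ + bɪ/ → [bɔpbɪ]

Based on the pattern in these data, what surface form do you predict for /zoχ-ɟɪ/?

[zoqɟɪ]

The data show regressive manner assimilation: /ʂ/ → [ʈ] before /c/; /ɸ/ → [p] before /b/. In each pair only manner changes, matching the following consonant, while place and voice stay constant.
Nothing changes in [bʊɣʐɛsu]: there the adjacent consonants already agree in manner (/ɣ/ and /ʐ/ are both fricatives), so this form is consistent with the same rule.
/χ/ is a voiceless uvular fricative. The following trigger /ɟ/ is a stop, so /χ/ must become a stop as well.
Changing only its manner to stop gives [q] — the voiceless uvular stop.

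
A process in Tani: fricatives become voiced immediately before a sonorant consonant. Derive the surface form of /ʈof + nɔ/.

The rule targets /f/ (voiceless labiodental fricative), which sits before the trigger /n/ (voiced).
The voiced labiodental fricative is [v], so /f/ → [v].

[ʈovnɔ]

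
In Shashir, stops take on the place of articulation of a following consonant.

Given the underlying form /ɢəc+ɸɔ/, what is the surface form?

[ɢəpɸɔ]

The rule targets /c/ (voiceless palatal stop), which sits before the trigger /ɸ/ (bilabial).
A voiceless bilabial stop is [p], so the surface segment is [p].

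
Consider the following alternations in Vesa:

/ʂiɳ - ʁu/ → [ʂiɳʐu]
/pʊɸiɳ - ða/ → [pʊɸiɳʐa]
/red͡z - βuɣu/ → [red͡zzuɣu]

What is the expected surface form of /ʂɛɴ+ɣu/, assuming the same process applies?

The data show progressive place assimilation: /ʁ/ → [ʐ] after /ɳ/; /ð/ → [ʐ] after /ɳ/; /β/ → [z] after /d͡z/. In each pair only place changes, matching the preceding consonant, while manner and voice stay constant.
The rule targets /ɣ/ (voiced velar fricative), which sits after the trigger /ɴ/ (uvular).
A voiced uvular fricative is [ʁ], so the surface segment is [ʁ].

[ʂɛɴʁu]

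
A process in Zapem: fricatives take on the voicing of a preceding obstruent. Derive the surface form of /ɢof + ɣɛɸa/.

[ɢofxɛɸa]

The rule targets /ɣ/ (voiced velar fricative), which sits after the trigger /f/ (voiceless).
Changing only its voicing to voiceless gives [x] — the voiceless velar fricative.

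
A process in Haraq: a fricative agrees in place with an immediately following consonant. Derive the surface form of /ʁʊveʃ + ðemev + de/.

/ʃ/ is a voiceless postalveolar fricative. The following trigger /ð/ is dental, so /ʃ/ must become dental as well.
Changing only its place to dental gives [θ] — the voiceless dental fricative.
At the second juncture, /v/ likewise becomes [z] adjacent to /d/.

[ʁʊveθðemezde]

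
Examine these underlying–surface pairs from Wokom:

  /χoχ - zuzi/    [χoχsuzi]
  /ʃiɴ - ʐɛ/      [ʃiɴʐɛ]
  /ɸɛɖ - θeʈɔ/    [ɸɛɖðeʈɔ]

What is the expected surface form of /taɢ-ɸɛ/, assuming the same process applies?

The data show progressive voicing assimilation: /z/ → [s] after /χ/; /θ/ → [ð] after /ɖ/. In each pair only voicing changes, matching the preceding consonant, while place and manner stay constant.
No alternation appears in [ʃiɴʐɛ]: there the adjacent consonants already agree in voicing (/ʐ/ and /ɴ/ are both voiced), so this form is consistent with the same rule.
The rule targets /ɸ/ (voiceless bilabial fricative), which sits after the trigger /ɢ/ (voiced).
Changing only its voicing to voiced gives [β] — the voiced bilabial fricative.

[taɢβɛ]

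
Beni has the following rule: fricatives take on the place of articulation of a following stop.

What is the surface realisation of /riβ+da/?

The rule targets /β/ (voiced bilabial fricative), which sits before the trigger /d/ (alveolar).
A voiced alveolar fricative is [z], so the surface segment is [z].

[rizda]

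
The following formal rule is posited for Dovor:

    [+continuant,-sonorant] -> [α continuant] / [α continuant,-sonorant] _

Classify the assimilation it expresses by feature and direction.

progressive manner assimilation

The shared variable α links the value of [continuant] on the target to that of the neighbouring obstruent. [continuant] distinguishes stops from fricatives — a manner-of-articulation feature — so this is manner assimilation.
Since the environment is written before the underscore, the trigger precedes the target; the direction is progressive.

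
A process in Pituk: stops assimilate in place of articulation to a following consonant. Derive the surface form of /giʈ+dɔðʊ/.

/ʈ/ is a voiceless retroflex stop. The following trigger /d/ is alveolar, so /ʈ/ must become alveolar as well.
The voiceless alveolar stop is [t], so /ʈ/ → [t].

[gitdɔðʊ]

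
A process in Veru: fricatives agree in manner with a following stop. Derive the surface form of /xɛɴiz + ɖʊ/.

/z/ is a voiced alveolar fricative. The following trigger /ɖ/ is a stop, so /z/ must become a stop as well.
A voiced alveolar stop is [d], so the surface segment is [d].

[xɛɴidɖʊ]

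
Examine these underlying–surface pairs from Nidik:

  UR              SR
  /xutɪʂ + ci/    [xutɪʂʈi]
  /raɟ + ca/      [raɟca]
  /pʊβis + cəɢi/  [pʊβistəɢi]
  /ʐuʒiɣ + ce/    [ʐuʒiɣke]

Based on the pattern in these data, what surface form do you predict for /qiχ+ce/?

The data show progressive place assimilation: /c/ → [ʈ] after /ʂ/; /c/ → [t] after /s/; /c/ → [k] after /ɣ/. In each pair only place changes, matching the preceding consonant, while manner and voice stay constant.
Nothing changes in [raɟca]: there the adjacent consonants already agree in place (/c/ and /ɟ/ are both palatal), so this form is consistent with the same rule.
The rule targets /c/ (voiceless palatal stop), which sits after the trigger /χ/ (uvular).
A voiceless uvular stop is [q], so the surface segment is [q].

[qiχqe]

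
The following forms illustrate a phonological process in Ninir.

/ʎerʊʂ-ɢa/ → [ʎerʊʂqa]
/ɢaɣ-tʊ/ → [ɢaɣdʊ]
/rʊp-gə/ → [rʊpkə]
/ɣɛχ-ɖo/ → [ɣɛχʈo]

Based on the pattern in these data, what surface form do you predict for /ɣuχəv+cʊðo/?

The data show progressive voicing assimilation: /ɢ/ → [q] after /ʂ/; /t/ → [d] after /ɣ/; /g/ → [k] after /p/; /ɖ/ → [ʈ] after /χ/. In each pair only voicing changes, matching the preceding consonant, while place and manner stay constant.
The rule targets /c/ (voiceless palatal stop), which sits after the trigger /v/ (voiced).
Changing only its voicing to voiced gives [ɟ] — the voiced palatal stop.

[ɣuχəvɟʊðo]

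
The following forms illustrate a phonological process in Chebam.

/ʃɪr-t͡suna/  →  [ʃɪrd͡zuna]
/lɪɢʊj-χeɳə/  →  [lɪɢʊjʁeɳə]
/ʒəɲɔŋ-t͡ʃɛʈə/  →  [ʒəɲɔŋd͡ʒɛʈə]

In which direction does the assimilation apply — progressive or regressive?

Underlying /t͡s/ is realised as [d͡z] next to /r/; /r/ itself does not change.
The change voiceless → voiced matches the voicing of the preceding /r/, identifying this as voicing assimilation.
Checking the remaining alternations: /χ/ → [ʁ] after /j/ (voiceless → voiced, matching voiced); /t͡ʃ/ → [d͡ʒ] after /ŋ/ (voiceless → voiced, matching voiced) — only voicing changes, and always toward the preceding segment.
The trigger is the preceding segment, so the direction is progressive (perseverative).

progressive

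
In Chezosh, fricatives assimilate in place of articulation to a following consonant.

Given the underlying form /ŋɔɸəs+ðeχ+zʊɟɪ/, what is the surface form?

[ŋɔɸəθðeszʊɟɪ]

The rule targets /s/ (voiceless alveolar fricative), which sits before the trigger /ð/ (dental).
The voiceless dental fricative is [θ], so /s/ → [θ].
At the second juncture, /χ/ likewise becomes [s] adjacent to /z/.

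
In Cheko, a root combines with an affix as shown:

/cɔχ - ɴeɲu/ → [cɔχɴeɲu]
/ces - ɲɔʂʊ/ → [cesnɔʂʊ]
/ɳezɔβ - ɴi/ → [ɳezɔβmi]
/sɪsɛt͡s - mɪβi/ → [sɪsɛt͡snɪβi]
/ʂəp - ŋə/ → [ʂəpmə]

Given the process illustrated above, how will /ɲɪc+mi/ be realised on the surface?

[ɲɪcɲi]

The data show progressive place assimilation: /ɲ/ → [n] after /s/; /ɴ/ → [m] after /β/; /m/ → [n] after /t͡s/; /ŋ/ → [m] after /p/. In each pair only place changes, matching the preceding consonant, while manner and voice stay constant.
Nothing changes in [cɔχɴeɲu]: there the adjacent consonants already agree in place (/ɴ/ and /χ/ are both uvular), so this form is consistent with the same rule.
The rule targets /m/ (voiced bilabial nasal), which sits after the trigger /c/ (palatal).
Changing only its place to palatal gives [ɲ] — the voiced palatal nasal.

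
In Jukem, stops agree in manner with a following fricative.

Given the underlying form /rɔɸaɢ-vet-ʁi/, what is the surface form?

/ɢ/ is a voiced uvular stop. The following trigger /v/ is a fricative, so /ɢ/ must become a fricative as well.
A voiced uvular fricative is [ʁ], so the surface segment is [ʁ].
The same rule applies at the second boundary: /t/ → [s] next to /ʁ/.

[rɔɸaʁvesʁi]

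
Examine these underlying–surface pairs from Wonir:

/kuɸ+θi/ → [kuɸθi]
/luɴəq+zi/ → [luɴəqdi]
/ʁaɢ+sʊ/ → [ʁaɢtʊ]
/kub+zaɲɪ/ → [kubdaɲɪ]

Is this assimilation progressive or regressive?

progressive

Comparing underlying and surface forms, /z/ → [d] is the alternation; the neighbouring /q/ is constant.
The change fricative → stop matches the manner of the preceding /q/, identifying this as manner assimilation.
The same holds elsewhere in the data: /s/ → [t] after /ɢ/ (fricative → stop, matching a stop); /z/ → [d] after /b/ (fricative → stop, matching a stop) — only manner changes, and always toward the preceding segment.
No alternation appears in [kuɸθi]: there the adjacent consonants already agree in manner (/θ/ and /ɸ/ are both fricatives), so this form is consistent with the same rule.
Since the segment that changes follows the conditioning segment, the assimilation is progressive.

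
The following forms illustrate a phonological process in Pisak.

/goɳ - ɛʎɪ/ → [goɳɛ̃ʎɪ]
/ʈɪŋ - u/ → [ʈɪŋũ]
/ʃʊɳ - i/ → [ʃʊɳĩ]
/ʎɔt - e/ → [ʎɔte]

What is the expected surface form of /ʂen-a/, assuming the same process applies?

The data show progressive nasality assimilation (vowel nasalisation): /ɛ/ → [ɛ̃] after /ɳ/; /u/ → [ũ] after /ŋ/; /i/ → [ĩ] after /ɳ/ — a vowel is nasalised by an immediately preceding nasal consonant.
No change occurs in [ʎɔte] because the vowel at the boundary is adjacent to an oral consonant, not a nasal (/e/ next to /t/).
/a/ sits next to the nasal /n/ and is therefore nasalised to [ã].

[ʂenã]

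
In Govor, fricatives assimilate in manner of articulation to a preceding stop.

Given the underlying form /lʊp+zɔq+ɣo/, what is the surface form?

The rule targets /z/ (voiced alveolar fricative), which sits after the trigger /p/ (stop).
The voiced alveolar stop is [d], so /z/ → [d].
At the second juncture, /ɣ/ likewise becomes [g] adjacent to /q/.

[lʊpdɔqgo]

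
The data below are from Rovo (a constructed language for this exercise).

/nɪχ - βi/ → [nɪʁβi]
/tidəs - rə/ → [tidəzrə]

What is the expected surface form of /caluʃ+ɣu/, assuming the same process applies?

[caluʒɣu]

The data show regressive voicing assimilation: /χ/ → [ʁ] before /β/; /s/ → [z] before /r/. In each pair only voicing changes, matching the following consonant, while place and manner stay constant.
/ʃ/ is a voiceless postalveolar fricative. The following trigger /ɣ/ is voiced, so /ʃ/ must become voiced as well.
Changing only its voicing to voiced gives [ʒ] — the voiced postalveolar fricative.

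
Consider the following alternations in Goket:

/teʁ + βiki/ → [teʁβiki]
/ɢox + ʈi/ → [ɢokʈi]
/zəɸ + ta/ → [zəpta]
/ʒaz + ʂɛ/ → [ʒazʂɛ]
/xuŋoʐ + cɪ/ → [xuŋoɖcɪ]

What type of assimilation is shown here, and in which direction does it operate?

The segment that alternates is /x/, which surfaces as [k] when adjacent to /ʈ/.
/x/ is a fricative while /ʈ/ is a stop; the output [k] is a stop, matching the trigger — so the feature that spreads is manner.
Place and voice are unchanged, so the assimilation is partial, not total.
Checking the remaining alternations: /ɸ/ → [p] before /t/ (fricative → stop, matching a stop); /ʐ/ → [ɖ] before /c/ (fricative → stop, matching a stop) — only manner changes, and always toward the following segment.
No alternation appears in [teʁβiki], [ʒazʂɛ]: there the adjacent consonants already agree in manner (/ʁ/ and /β/ are both fricatives; /z/ and /ʂ/ are both fricatives), so these forms are consistent with the same rule.
Since the segment that changes precedes the conditioning segment, the assimilation is regressive.

regressive manner assimilation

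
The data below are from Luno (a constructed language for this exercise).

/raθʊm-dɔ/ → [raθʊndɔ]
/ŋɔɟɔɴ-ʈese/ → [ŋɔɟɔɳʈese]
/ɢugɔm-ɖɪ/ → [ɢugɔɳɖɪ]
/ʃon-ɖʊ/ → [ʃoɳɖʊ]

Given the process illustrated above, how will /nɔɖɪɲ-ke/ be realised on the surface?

The data show regressive place assimilation: /m/ → [n] before /d/; /ɴ/ → [ɳ] before /ʈ/; /m/ → [ɳ] before /ɖ/; /n/ → [ɳ] before /ɖ/. In each pair only place changes, matching the following consonant, while manner and voice stay constant.
The rule targets /ɲ/ (voiced palatal nasal), which sits before the trigger /k/ (velar).
The voiced velar nasal is [ŋ], so /ɲ/ → [ŋ].

[nɔɖɪŋke]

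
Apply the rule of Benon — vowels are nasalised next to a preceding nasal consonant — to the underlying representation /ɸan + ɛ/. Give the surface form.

The vowel /ɛ/ is adjacent to the preceding nasal /n/, so it acquires [+nasal] and surfaces as [ɛ̃].

[ɸanɛ̃]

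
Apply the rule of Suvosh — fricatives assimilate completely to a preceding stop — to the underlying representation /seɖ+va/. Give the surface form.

/v/ is the segment targeted by the rule; it sits immediately after /ɖ/, so it assimilates completely and surfaces as [ɖ].

[seɖɖa]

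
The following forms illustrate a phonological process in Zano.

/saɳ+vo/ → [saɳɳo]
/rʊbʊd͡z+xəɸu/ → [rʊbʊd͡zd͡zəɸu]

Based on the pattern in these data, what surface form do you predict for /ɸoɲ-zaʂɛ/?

The data show progressive total assimilation (/v/ → [ɳ] after /ɳ/; /x/ → [d͡z] after /d͡z/): in every case the target segment becomes identical to its preceding neighbour, copying more than a single feature.
/z/ is the segment targeted by the rule; it sits immediately after /ɲ/, so it assimilates completely and surfaces as [ɲ].

[ɸoɲɲaʂɛ]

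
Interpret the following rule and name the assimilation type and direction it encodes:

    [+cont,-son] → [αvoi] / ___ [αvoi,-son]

regressive voicing assimilation

The rule copies [voi] from the environment onto the target, so the assimilating feature is voicing.
The conditioning segment sits to the right of the focus bar, meaning the trigger follows the segment that changes — regressive assimilation.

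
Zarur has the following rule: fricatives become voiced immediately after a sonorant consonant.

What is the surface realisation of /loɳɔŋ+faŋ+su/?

[loɳɔŋvaŋzu]

/f/ is a voiceless labiodental fricative. The preceding trigger /ŋ/ is voiced, so /f/ must become voiced as well.
A voiced labiodental fricative is [v], so the surface segment is [v].
The same rule applies at the second boundary: /s/ → [z] next to /ŋ/.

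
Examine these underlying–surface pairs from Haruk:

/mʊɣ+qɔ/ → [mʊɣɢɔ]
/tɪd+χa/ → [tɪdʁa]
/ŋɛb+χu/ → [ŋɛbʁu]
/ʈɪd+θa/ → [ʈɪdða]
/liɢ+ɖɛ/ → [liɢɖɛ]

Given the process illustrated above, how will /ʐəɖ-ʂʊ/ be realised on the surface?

[ʐəɖʐʊ]

The data show progressive voicing assimilation: /q/ → [ɢ] after /ɣ/; /χ/ → [ʁ] after /d/; /χ/ → [ʁ] after /b/; /θ/ → [ð] after /d/. In each pair only voicing changes, matching the preceding consonant, while place and manner stay constant.
No alternation appears in [liɢɖɛ]: there the adjacent consonants already agree in voicing (/ɖ/ and /ɢ/ are both voiced), so this form is consistent with the same rule.
/ʂ/ is a voiceless retroflex fricative. The preceding trigger /ɖ/ is voiced, so /ʂ/ must become voiced as well.
Changing only its voicing to voiced gives [ʐ] — the voiced retroflex fricative.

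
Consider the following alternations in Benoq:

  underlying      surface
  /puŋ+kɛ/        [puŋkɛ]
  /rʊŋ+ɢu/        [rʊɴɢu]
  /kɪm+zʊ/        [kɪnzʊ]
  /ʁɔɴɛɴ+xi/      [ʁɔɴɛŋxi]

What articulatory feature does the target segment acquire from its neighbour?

Comparing underlying and surface forms, /ŋ/ → [ɴ] is the alternation; the neighbouring /ɢ/ is constant.
The change velar → uvular matches the place of the following /ɢ/, identifying this as place assimilation.
The same holds elsewhere in the data: /m/ → [n] before /z/ (bilabial → alveolar, matching alveolar); /ɴ/ → [ŋ] before /x/ (uvular → velar, matching velar) — only place changes, and always toward the following segment.
Nothing changes in [puŋkɛ]: there the adjacent consonants already agree in place (/ŋ/ and /k/ are both velar), so this form is consistent with the same rule.

place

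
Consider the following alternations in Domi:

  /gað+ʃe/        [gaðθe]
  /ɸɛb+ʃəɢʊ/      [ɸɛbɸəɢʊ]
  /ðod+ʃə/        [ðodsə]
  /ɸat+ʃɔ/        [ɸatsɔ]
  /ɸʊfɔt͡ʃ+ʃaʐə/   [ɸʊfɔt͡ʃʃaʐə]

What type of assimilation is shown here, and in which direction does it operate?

progressive place assimilation

Comparing underlying and surface forms, /ʃ/ → [θ] is the alternation; the neighbouring /ð/ is constant.
The change postalveolar → dental matches the place of the preceding /ð/, identifying this as place assimilation.
Manner and voice are unchanged, so the assimilation is partial, not total.
The other alternating forms pattern the same way: /ʃ/ → [ɸ] after /b/ (postalveolar → bilabial, matching bilabial); /ʃ/ → [s] after /d/ (postalveolar → alveolar, matching alveolar); /ʃ/ → [s] after /t/ (postalveolar → alveolar, matching alveolar) — only place changes, and always toward the preceding segment.
Nothing changes in [ɸʊfɔt͡ʃʃaʐə]: there the adjacent consonants already agree in place (/ʃ/ and /t͡ʃ/ are both postalveolar), so this form is consistent with the same rule.
Since the segment that changes follows the conditioning segment, the assimilation is progressive.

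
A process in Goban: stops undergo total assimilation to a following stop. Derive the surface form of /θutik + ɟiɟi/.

/k/ is the segment targeted by the rule; it sits immediately before /ɟ/, so it assimilates completely and surfaces as [ɟ].

[θutiɟɟiɟi]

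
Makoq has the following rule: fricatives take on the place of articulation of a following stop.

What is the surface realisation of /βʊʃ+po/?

/ʃ/ is a voiceless postalveolar fricative. The following trigger /p/ is bilabial, so /ʃ/ must become bilabial as well.
The voiceless bilabial fricative is [ɸ], so /ʃ/ → [ɸ].

[βʊɸpo]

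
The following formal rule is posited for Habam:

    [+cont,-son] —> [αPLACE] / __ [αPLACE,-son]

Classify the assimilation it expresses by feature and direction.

regressive place assimilation

The rule copies the place features (abbreviated [PLACE]) from the environment onto the target, so the assimilating feature is place.
The conditioning segment sits to the right of the focus bar, meaning the trigger follows the segment that changes — regressive assimilation.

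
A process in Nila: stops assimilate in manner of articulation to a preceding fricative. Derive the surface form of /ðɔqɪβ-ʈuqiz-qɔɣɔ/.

The rule targets /ʈ/ (voiceless retroflex stop), which sits after the trigger /β/ (fricative).
The voiceless retroflex fricative is [ʂ], so /ʈ/ → [ʂ].
At the second juncture, /q/ likewise becomes [χ] adjacent to /z/.

[ðɔqɪβʂuqizχɔɣɔ]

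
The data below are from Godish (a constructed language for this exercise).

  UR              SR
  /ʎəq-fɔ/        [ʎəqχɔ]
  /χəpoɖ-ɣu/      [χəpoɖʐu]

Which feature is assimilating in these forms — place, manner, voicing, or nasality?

place

Underlying /f/ is realised as [χ] next to /q/; /q/ itself does not change.
/f/ is labiodental while /q/ is uvular; the output [χ] is uvular, matching the trigger — so the feature that spreads is place.
The same holds elsewhere in the data: /ɣ/ → [ʐ] after /ɖ/ (velar → retroflex, matching retroflex) — only place changes, and always toward the preceding segment.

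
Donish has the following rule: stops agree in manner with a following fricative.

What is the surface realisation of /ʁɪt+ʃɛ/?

/t/ is a voiceless alveolar stop. The following trigger /ʃ/ is a fricative, so /t/ must become a fricative as well.
The voiceless alveolar fricative is [s], so /t/ → [s].

[ʁɪsʃɛ]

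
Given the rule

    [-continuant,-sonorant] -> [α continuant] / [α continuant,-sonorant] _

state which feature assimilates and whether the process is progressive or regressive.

progressive manner assimilation

The rule copies [continuant] (continuancy) from the environment onto the target stops; since [±continuant] encodes the stop/fricative manner contrast, the assimilating dimension is manner.
Since the environment is written before the underscore, the trigger precedes the target; the direction is progressive.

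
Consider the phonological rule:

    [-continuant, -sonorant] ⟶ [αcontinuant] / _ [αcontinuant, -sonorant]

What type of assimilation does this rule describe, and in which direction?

The shared variable α links the value of [continuant] on the target to that of the neighbouring obstruent. [continuant] distinguishes stops from fricatives — a manner-of-articulation feature — so this is manner assimilation.
The conditioning segment sits to the right of the focus bar, meaning the trigger follows the segment that changes — regressive assimilation.

regressive manner assimilation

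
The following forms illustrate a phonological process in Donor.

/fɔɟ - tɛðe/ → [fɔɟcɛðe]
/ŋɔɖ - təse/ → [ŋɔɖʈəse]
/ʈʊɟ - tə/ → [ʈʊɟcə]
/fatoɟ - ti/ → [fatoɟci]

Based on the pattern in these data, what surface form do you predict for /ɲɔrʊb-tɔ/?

The data show progressive place assimilation: /t/ → [c] after /ɟ/; /t/ → [ʈ] after /ɖ/. In each pair only place changes, matching the preceding consonant, while manner and voice stay constant.
The rule targets /t/ (voiceless alveolar stop), which sits after the trigger /b/ (bilabial).
A voiceless bilabial stop is [p], so the surface segment is [p].

[ɲɔrʊbpɔ]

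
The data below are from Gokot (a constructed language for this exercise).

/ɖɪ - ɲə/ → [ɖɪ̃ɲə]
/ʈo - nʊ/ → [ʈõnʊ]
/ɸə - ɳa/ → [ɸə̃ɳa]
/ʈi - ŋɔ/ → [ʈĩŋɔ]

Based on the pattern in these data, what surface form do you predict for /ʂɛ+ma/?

[ʂɛ̃ma]

The data show regressive nasality assimilation (vowel nasalisation): /ɪ/ → [ɪ̃] before /ɲ/; /o/ → [õ] before /n/; /ə/ → [ə̃] before /ɳ/; /i/ → [ĩ] before /ŋ/ — a vowel is nasalised by an immediately following nasal consonant.
The vowel /ɛ/ is adjacent to the following nasal /m/, so it acquires [+nasal] and surfaces as [ɛ̃].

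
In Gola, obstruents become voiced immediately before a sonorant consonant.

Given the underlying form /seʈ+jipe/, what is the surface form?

[seɖjipe]

The rule targets /ʈ/ (voiceless retroflex stop), which sits before the trigger /j/ (voiced).
Changing only its voicing to voiced gives [ɖ] — the voiced retroflex stop.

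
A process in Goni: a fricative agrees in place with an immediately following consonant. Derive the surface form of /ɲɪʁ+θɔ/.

[ɲɪðθɔ]

/ʁ/ is a voiced uvular fricative. The following trigger /θ/ is dental, so /ʁ/ must become dental as well.
Changing only its place to dental gives [ð] — the voiced dental fricative.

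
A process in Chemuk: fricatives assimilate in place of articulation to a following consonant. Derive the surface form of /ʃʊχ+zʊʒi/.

[ʃʊszʊʒi]

The rule targets /χ/ (voiceless uvular fricative), which sits before the trigger /z/ (alveolar).
Changing only its place to alveolar gives [s] — the voiceless alveolar fricative.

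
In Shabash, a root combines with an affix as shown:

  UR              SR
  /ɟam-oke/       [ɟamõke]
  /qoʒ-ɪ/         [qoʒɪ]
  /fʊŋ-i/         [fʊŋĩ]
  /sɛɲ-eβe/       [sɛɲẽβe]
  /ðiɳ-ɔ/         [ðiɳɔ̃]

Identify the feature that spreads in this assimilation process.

nasality

The vowel /o/ surfaces as nasalised [õ] next to the preceding nasal /m/ — it has acquired the [+nasal] feature of its neighbour.
The other forms show the same pattern: /i/ → [ĩ] after /ŋ/; /e/ → [ẽ] after /ɲ/; /ɔ/ → [ɔ̃] after /ɳ/ — each time a vowel is nasalised next to a preceding nasal.
No change occurs in [qoʒɪ] because the vowel at the boundary is adjacent to an oral consonant, not a nasal (/ɪ/ next to /ʒ/).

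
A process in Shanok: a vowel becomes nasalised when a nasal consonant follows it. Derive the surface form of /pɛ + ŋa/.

[pɛ̃ŋa]

The vowel /ɛ/ is adjacent to the following nasal /ŋ/, so it acquires [+nasal] and surfaces as [ɛ̃].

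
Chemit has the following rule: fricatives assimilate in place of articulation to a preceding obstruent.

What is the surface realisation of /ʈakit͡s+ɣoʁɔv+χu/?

/ɣ/ is a voiced velar fricative. The preceding trigger /t͡s/ is alveolar, so /ɣ/ must become alveolar as well.
Changing only its place to alveolar gives [z] — the voiced alveolar fricative.
At the second juncture, /χ/ likewise becomes [f] adjacent to /v/.

[ʈakit͡szoʁɔvfu]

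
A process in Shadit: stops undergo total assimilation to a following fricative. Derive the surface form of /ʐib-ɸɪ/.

[ʐiɸɸɪ]

/b/ is the segment targeted by the rule; it sits immediately before /ɸ/, so it assimilates completely and surfaces as [ɸ].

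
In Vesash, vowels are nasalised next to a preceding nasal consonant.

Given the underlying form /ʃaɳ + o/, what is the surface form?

[ʃaɳõ]

The vowel /o/ is adjacent to the preceding nasal /ɳ/, so it acquires [+nasal] and surfaces as [õ].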